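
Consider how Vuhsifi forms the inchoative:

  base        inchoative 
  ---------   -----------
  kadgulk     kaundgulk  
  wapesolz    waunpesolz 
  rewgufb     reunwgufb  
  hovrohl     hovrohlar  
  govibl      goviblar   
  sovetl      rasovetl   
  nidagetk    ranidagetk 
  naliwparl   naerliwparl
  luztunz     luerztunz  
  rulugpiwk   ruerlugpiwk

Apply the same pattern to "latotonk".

hovrohl and sovetl both end in -l yet inflect differently (hovrohlar, rasovetl), so the final letter is not what conditions the rule; the second-to-last letter is.
"latotonk" has second-to-last letter 'n'. The one such stem in the data (luztunz → luerztunz) inserts -er- after the first vowel (as do naliwparl, rulugpiwk), so the same rule applies.
The other patterns: stems whose second-to-last letter is 'f' or 'l' insert -un- after the first vowel; stems whose second-to-last letter is 'b' or 'h' add -ar; stems whose second-to-last letter is 't' add the prefix ra-.
So latotonk → laertotonk.

laertotonk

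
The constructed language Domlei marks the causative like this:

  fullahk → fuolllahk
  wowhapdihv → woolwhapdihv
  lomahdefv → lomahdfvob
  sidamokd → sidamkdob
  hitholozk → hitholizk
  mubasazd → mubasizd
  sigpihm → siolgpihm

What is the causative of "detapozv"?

detapizv

fullahk and hitholozk both end in -k yet inflect differently (fuolllahk, hitholizk), so the final letter is not what conditions the rule; the second-to-last letter is.
"detapozv" has second-to-last letter 'z'. The stems whose second-to-last letter is 'z' (mubasazd → mubasizd, hitholozk → hitholizk) change the last vowel to 'i'.
The other patterns: stems whose second-to-last letter is 'h' insert -ol- after the first vowel; stems whose second-to-last letter is 'f' or 'k' delete the last vowel and add -ob.
So detapozv → detapizv.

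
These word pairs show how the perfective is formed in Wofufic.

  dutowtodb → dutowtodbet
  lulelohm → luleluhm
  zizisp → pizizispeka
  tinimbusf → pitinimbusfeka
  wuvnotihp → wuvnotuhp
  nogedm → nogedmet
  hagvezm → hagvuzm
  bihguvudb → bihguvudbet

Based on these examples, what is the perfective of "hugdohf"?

nogedm and lulelohm both end in -m yet inflect differently (nogedmet, luleluhm), so the final letter is not what conditions the rule; the second-to-last letter is.
"hugdohf" has second-to-last letter 'h'. The stems whose second-to-last letter is 'h' (lulelohm → luleluhm, wuvnotihp → wuvnotuhp) change the last vowel to 'u'.
The other patterns: stems whose second-to-last letter is 's' add pi- … -eka around the stem; stems whose second-to-last letter is 'd' add -et.
So hugdohf → hugduhf.

hugduhf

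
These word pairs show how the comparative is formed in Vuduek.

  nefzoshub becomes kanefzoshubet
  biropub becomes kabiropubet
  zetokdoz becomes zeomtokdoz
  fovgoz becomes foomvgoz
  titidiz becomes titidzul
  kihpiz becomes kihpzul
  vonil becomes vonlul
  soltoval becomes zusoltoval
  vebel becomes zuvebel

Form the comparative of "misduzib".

zetokdoz and titidiz both end in -z yet inflect differently (zeomtokdoz, titidzul), so the final letter is not what conditions the rule; the last vowel is.
"misduzib" has last vowel 'i'. The stems whose last vowel is 'i' (titidiz → titidzul, kihpiz → kihpzul, vonil → vonlul) delete the last vowel and add -ul.
The other patterns: stems whose last vowel is 'u' add ka- … -et around the stem; stems whose last vowel is 'o' insert -om- after the first vowel; stems whose last vowel is 'a' or 'e' add the prefix zu-.
So misduzib → misduzbul.

misduzbul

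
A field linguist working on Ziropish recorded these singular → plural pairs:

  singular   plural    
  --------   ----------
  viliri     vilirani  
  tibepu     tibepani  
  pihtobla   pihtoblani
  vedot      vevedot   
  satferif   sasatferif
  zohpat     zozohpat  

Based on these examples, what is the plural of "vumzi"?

"vumzi" ends in a vowel. The stems ending in a vowel (viliri → vilirani, tibepu → tibepani, pihtobla → pihtoblani) drop the final letter and add -ani.
The other pattern: stems ending in a consonant repeat the first consonant+vowel as a prefix.
So vumzi → vumzani.

vumzani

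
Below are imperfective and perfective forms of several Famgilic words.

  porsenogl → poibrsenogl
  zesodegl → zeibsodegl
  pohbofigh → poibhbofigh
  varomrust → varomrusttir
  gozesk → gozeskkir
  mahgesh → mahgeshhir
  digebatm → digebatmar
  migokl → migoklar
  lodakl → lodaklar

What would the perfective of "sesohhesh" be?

sesohheshhir

pohbofigh and mahgesh both end in -h yet inflect differently (poibhbofigh, mahgeshhir), so the final letter is not what conditions the rule; the second-to-last letter is.
"sesohhesh" has second-to-last letter 's'. The stems whose second-to-last letter is 's' (varomrust → varomrusttir, gozesk → gozeskkir, mahgesh → mahgeshhir) double the final consonant and add -ir.
The other patterns: stems whose second-to-last letter is 'g' insert -ib- after the first vowel; stems whose second-to-last letter is 'k' or 't' add -ar.
So sesohhesh → sesohheshhir.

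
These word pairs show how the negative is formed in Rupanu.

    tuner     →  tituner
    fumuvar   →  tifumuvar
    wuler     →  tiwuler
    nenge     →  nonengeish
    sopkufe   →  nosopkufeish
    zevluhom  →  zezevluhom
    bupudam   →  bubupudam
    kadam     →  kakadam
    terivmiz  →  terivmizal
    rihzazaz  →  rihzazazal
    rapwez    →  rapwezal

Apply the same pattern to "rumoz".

rumozal

tuner and nenge both have last vowel 'e' yet inflect differently (tituner, nonengeish), so the last vowel is not what conditions the rule; the final letter is.
"rumoz" ends in -z. The stems ending in -z (terivmiz → terivmizal, rihzazaz → rihzazazal, rapwez → rapwezal) add -al.
So rumoz → rumozal.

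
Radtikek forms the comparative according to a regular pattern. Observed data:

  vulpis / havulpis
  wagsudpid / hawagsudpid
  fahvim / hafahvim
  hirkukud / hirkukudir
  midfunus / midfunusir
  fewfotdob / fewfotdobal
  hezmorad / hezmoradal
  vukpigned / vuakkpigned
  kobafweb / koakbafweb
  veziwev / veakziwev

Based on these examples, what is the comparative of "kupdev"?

kuakpdev

wagsudpid and hirkukud both end in -d yet inflect differently (hawagsudpid, hirkukudir), so the final letter is not what conditions the rule; the last vowel is.
"kupdev" has last vowel 'e'. The stems whose last vowel is 'e' (vukpigned → vuakkpigned, kobafweb → koakbafweb, veziwev → veakziwev) insert -ak- after the first vowel.
The other patterns: stems whose last vowel is 'i' add the prefix ha-; stems whose last vowel is 'u' add -ir; stems whose last vowel is 'a' or 'o' add -al.
So kupdev → kuakpdev.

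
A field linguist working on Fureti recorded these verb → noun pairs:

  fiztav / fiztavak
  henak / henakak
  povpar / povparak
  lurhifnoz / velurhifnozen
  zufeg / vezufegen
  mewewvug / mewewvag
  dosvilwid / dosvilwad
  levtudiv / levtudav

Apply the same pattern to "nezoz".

zufeg and mewewvug both end in -g yet inflect differently (vezufegen, mewewvag), so the final letter is not what conditions the rule; the last vowel is.
"nezoz" has last vowel 'o'. The one such stem in the data (lurhifnoz → velurhifnozen) adds ve- … -en around the stem, so the same rule applies.
So nezoz → venezozen.

venezozen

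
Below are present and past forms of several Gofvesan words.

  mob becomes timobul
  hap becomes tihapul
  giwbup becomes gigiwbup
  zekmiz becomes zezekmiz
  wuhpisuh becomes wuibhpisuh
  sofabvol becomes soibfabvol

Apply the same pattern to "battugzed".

baibttugzed

hap and giwbup both end in -p yet inflect differently (tihapul, gigiwbup), so the final letter is not what conditions the rule; the number of vowels is.
"battugzed" has 3 vowels. The stems with 3 vowels (wuhpisuh → wuibhpisuh, sofabvol → soibfabvol) insert -ib- after the first vowel.
So battugzed → baibttugzed.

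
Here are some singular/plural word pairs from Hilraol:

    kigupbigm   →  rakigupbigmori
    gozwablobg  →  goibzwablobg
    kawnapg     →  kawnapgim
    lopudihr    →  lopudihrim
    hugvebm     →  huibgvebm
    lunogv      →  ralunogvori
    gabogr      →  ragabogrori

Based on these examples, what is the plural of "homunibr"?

"homunibr" has second-to-last letter 'b'. The stems whose second-to-last letter is 'b' (hugvebm → huibgvebm, gozwablobg → goibzwablobg) insert -ib- after the first vowel.
The other patterns: stems whose second-to-last letter is 'g' add ra- … -ori around the stem; stems whose second-to-last letter is 'h' or 'p' add -im.
So homunibr → hoibmunibr.

hoibmunibr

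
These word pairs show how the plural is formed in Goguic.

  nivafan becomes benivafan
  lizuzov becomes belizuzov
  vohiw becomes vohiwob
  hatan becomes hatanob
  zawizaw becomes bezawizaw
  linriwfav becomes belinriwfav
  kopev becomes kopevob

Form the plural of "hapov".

hapovob

hatan and nivafan both end in -n yet inflect differently (hatanob, benivafan), so the final letter is not what conditions the rule; the number of vowels is.
"hapov" has 2 vowels. The stems with 2 vowels (hatan → hatanob, kopev → kopevob, vohiw → vohiwob) add -ob.
The other pattern: stems with 3 vowels add the prefix be-.
So hapov → hapovob.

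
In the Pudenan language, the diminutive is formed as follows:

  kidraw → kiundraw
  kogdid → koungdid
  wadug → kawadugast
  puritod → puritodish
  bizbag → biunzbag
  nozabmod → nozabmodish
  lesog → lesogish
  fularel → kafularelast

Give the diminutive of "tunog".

wadug and lesog both end in -g yet inflect differently (kawadugast, lesogish), so the final letter is not what conditions the rule; the last vowel is.
"tunog" has last vowel 'o'. The stems whose last vowel is 'o' (lesog → lesogish, nozabmod → nozabmodish, puritod → puritodish) add -ish.
The other patterns: stems whose last vowel is 'e' or 'u' add ka- … -ast around the stem; stems whose last vowel is 'a' or 'i' insert -un- after the first vowel.
So tunog → tunogish.

tunogish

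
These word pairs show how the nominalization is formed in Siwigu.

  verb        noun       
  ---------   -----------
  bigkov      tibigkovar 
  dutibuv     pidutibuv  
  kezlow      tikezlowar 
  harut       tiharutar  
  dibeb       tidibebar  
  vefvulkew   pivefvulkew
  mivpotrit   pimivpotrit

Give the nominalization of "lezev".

"lezev" has 2 vowels. The stems with 2 vowels (dibeb → tidibebar, bigkov → tibigkovar, harut → tiharutar) add ti- … -ar around the stem.
So lezev → tilezevar.

tilezevar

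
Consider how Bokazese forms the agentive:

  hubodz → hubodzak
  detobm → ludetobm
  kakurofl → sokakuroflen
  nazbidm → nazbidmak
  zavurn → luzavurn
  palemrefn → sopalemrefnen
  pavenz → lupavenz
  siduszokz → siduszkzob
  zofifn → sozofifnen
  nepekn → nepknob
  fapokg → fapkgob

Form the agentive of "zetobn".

hubodz and siduszokz both end in -z yet inflect differently (hubodzak, siduszkzob), so the final letter is not what conditions the rule; the second-to-last letter is.
"zetobn" has second-to-last letter 'b'. The one such stem in the data (detobm → ludetobm) adds the prefix lu-, so the same rule applies.
The other patterns: stems whose second-to-last letter is 'f' add so- … -en around the stem; stems whose second-to-last letter is 'd' add -ak; stems whose second-to-last letter is 'k' delete the last vowel and add -ob.
So zetobn → luzetobn.

luzetobn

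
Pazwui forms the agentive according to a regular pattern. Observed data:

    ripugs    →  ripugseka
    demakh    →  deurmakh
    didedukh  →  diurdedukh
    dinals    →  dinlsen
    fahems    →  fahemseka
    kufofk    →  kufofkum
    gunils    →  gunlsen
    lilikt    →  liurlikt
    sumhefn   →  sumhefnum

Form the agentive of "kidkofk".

kidkofkum

gunils and ripugs both end in -s yet inflect differently (gunlsen, ripugseka), so the final letter is not what conditions the rule; the second-to-last letter is.
"kidkofk" has second-to-last letter 'f'. The stems whose second-to-last letter is 'f' (sumhefn → sumhefnum, kufofk → kufofkum) add -um.
The other patterns: stems whose second-to-last letter is 'l' delete the last vowel and add -en; stems whose second-to-last letter is 'k' insert -ur- after the first vowel; stems whose second-to-last letter is 'g' or 'm' add -eka.
So kidkofk → kidkofkum.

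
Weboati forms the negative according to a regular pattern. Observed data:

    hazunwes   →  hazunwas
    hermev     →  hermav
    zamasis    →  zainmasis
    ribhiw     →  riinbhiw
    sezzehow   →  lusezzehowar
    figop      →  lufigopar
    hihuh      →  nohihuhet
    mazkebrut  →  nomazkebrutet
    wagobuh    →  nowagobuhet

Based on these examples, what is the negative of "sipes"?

sipas

hazunwes and zamasis both end in -s yet inflect differently (hazunwas, zainmasis), so the final letter is not what conditions the rule; the last vowel is.
"sipes" has last vowel 'e'. The stems whose last vowel is 'e' (hazunwes → hazunwas, hermev → hermav) change the last vowel to 'a'.
The other patterns: stems whose last vowel is 'i' insert -in- after the first vowel; stems whose last vowel is 'o' add lu- … -ar around the stem; stems whose last vowel is 'u' add no- … -et around the stem.
So sipes → sipas.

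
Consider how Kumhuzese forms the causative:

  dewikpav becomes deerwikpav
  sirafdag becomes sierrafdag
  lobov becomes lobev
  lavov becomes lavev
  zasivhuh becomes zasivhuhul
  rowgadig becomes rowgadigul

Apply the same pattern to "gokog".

"gokog" has last vowel 'o'. The stems whose last vowel is 'o' (lobov → lobev, lavov → lavev) change the last vowel to 'e'.
So gokog → gokeg.

gokeg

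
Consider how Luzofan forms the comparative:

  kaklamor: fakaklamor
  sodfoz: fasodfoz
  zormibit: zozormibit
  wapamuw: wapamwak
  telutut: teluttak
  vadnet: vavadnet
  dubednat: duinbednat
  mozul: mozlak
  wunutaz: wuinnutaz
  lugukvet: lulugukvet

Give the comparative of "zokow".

fazokow

"zokow" has last vowel 'o'. The stems whose last vowel is 'o' (kaklamor → fakaklamor, sodfoz → fasodfoz) add the prefix fa-.
The other patterns: stems whose last vowel is 'a' insert -in- after the first vowel; stems whose last vowel is 'u' delete the last vowel and add -ak; stems whose last vowel is 'e' or 'i' repeat the first consonant+vowel as a prefix.
So zokow → fazokow.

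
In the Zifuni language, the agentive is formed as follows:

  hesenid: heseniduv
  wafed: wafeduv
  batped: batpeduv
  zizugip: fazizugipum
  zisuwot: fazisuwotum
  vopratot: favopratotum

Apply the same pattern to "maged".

mageduv

hesenid and zizugip both have last vowel 'i' yet inflect differently (heseniduv, fazizugipum), so the last vowel is not what conditions the rule; the final letter is.
"maged" ends in -d. The stems ending in -d (hesenid → heseniduv, wafed → wafeduv, batped → batpeduv) add -uv.
So maged → mageduv.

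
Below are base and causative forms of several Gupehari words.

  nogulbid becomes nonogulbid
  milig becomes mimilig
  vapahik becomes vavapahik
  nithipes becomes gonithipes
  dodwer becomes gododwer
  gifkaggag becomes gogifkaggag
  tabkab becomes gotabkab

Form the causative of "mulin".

mumulin

"mulin" has last vowel 'i'. The stems whose last vowel is 'i' (nogulbid → nonogulbid, milig → mimilig, vapahik → vavapahik) repeat the first consonant+vowel as a prefix.
The other pattern: stems whose last vowel is 'a' or 'e' add the prefix go-.
So mulin → mumulin.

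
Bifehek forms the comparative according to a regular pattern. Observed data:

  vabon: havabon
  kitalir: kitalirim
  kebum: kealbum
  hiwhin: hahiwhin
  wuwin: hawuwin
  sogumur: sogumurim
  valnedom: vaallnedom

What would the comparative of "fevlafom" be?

wuwin and kitalir both have last vowel 'i' yet inflect differently (hawuwin, kitalirim), so the last vowel is not what conditions the rule; the final letter is.
"fevlafom" ends in -m. The stems ending in -m (kebum → kealbum, valnedom → vaallnedom) insert -al- after the first vowel.
The other patterns: stems ending in -n add the prefix ha-; stems ending in -r add -im.
So fevlafom → fealvlafom.

fealvlafom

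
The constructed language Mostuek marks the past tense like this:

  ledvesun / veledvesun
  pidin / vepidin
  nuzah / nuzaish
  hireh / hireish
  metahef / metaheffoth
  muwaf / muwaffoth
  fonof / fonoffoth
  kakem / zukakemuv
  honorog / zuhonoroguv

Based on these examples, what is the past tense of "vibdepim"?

zuvibdepimuv

hireh and metahef both have last vowel 'e' yet inflect differently (hireish, metaheffoth), so the last vowel is not what conditions the rule; the final letter is.
"vibdepim" ends in -m. The one such stem in the data (kakem → zukakemuv) adds zu- … -uv around the stem, so the same rule applies.
So vibdepim → zuvibdepimuv.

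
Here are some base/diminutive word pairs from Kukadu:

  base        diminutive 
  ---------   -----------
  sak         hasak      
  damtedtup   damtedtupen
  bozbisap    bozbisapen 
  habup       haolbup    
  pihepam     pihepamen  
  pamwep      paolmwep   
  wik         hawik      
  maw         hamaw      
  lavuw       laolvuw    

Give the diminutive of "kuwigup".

kuwigupen

"kuwigup" has 3 vowels. The stems with 3 vowels (bozbisap → bozbisapen, damtedtup → damtedtupen, pihepam → pihepamen) add -en.
So kuwigup → kuwigupen.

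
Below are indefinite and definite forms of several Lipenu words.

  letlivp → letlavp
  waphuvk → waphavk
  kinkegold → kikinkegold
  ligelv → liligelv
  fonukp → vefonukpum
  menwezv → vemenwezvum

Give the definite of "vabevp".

"vabevp" has second-to-last letter 'v'. The stems whose second-to-last letter is 'v' (letlivp → letlavp, waphuvk → waphavk) change the last vowel to 'a'.
So vabevp → vabavp.

vabavp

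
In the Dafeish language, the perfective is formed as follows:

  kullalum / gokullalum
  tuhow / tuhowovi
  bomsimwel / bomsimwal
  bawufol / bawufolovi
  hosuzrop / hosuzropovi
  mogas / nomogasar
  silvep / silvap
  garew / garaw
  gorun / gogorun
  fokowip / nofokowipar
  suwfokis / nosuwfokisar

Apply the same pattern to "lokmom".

bomsimwel and bawufol both end in -l yet inflect differently (bomsimwal, bawufolovi), so the final letter is not what conditions the rule; the last vowel is.
"lokmom" has last vowel 'o'. The stems whose last vowel is 'o' (bawufol → bawufolovi, tuhow → tuhowovi, hosuzrop → hosuzropovi) add -ovi.
So lokmom → lokmomovi.

lokmomovi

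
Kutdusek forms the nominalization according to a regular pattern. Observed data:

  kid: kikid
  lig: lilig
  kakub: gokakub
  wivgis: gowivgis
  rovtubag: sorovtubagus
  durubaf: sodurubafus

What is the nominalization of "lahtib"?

lig and rovtubag both end in -g yet inflect differently (lilig, sorovtubagus), so the final letter is not what conditions the rule; the number of vowels is.
"lahtib" has 2 vowels. The stems with 2 vowels (kakub → gokakub, wivgis → gowivgis) add the prefix go-.
So lahtib → golahtib.

golahtib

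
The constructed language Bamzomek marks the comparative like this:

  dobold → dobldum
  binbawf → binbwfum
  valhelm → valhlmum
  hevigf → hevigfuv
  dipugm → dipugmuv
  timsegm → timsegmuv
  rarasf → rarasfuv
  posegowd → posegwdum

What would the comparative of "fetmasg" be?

hevigf and binbawf both end in -f yet inflect differently (hevigfuv, binbwfum), so the final letter is not what conditions the rule; the second-to-last letter is.
"fetmasg" has second-to-last letter 's'. The one such stem in the data (rarasf → rarasfuv) adds -uv, so the same rule applies.
So fetmasg → fetmasguv.

fetmasguv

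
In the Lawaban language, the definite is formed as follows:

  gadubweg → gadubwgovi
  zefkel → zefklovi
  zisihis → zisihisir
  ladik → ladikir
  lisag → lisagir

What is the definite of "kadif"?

kadifir

gadubweg and lisag both end in -g yet inflect differently (gadubwgovi, lisagir), so the final letter is not what conditions the rule; the last vowel is.
"kadif" has last vowel 'i'. The stems whose last vowel is 'i' (zisihis → zisihisir, ladik → ladikir) add -ir.
The other pattern: stems whose last vowel is 'e' delete the last vowel and add -ovi.
So kadif → kadifir.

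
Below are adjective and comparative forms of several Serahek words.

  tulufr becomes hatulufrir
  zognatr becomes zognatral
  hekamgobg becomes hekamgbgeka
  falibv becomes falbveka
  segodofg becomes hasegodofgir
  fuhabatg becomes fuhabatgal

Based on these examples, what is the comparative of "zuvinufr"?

segodofg and hekamgobg both end in -g yet inflect differently (hasegodofgir, hekamgbgeka), so the final letter is not what conditions the rule; the second-to-last letter is.
"zuvinufr" has second-to-last letter 'f'. The stems whose second-to-last letter is 'f' (segodofg → hasegodofgir, tulufr → hatulufrir) add ha- … -ir around the stem.
The other patterns: stems whose second-to-last letter is 'b' delete the last vowel and add -eka; stems whose second-to-last letter is 't' add -al.
So zuvinufr → hazuvinufrir.

hazuvinufrir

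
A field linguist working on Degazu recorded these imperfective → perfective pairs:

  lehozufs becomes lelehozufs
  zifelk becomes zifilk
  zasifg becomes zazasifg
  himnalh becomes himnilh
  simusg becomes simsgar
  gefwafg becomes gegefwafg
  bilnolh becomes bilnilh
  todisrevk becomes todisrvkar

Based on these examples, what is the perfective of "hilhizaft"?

hihilhizaft

zifelk and todisrevk both end in -k yet inflect differently (zifilk, todisrvkar), so the final letter is not what conditions the rule; the second-to-last letter is.
"hilhizaft" has second-to-last letter 'f'. The stems whose second-to-last letter is 'f' (zasifg → zazasifg, gefwafg → gegefwafg, lehozufs → lelehozufs) repeat the first consonant+vowel as a prefix.
So hilhizaft → hihilhizaft.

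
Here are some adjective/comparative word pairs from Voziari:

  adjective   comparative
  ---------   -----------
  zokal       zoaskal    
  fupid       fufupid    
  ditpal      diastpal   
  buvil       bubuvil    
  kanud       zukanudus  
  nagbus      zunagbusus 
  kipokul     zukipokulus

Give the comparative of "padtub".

buvil and ditpal both end in -l yet inflect differently (bubuvil, diastpal), so the final letter is not what conditions the rule; the last vowel is.
"padtub" has last vowel 'u'. The stems whose last vowel is 'u' (nagbus → zunagbusus, kanud → zukanudus, kipokul → zukipokulus) add zu- … -us around the stem.
The other patterns: stems whose last vowel is 'i' repeat the first consonant+vowel as a prefix; stems whose last vowel is 'a' insert -as- after the first vowel.
So padtub → zupadtubus.

zupadtubus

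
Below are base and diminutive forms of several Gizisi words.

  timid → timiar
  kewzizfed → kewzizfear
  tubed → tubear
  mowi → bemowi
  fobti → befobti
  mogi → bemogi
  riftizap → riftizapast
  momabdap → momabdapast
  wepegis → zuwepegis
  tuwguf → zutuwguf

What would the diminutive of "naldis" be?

"naldis" ends in -s. The one such stem in the data (wepegis → zuwepegis) adds the prefix zu-, so the same rule applies.
So naldis → zunaldis.

zunaldis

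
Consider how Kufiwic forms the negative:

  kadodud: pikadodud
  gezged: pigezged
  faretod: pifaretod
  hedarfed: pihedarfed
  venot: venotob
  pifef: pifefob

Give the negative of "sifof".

sifofob

faretod and venot both have last vowel 'o' yet inflect differently (pifaretod, venotob), so the last vowel is not what conditions the rule; the final letter is.
"sifof" ends in -f. The one such stem in the data (pifef → pifefob) adds -ob, so the same rule applies.
So sifof → sifofob.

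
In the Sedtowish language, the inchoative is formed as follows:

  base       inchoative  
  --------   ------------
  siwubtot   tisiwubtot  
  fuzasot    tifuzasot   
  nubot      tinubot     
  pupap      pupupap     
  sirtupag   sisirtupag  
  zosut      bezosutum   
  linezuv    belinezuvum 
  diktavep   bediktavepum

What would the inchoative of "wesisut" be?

siwubtot and zosut both end in -t yet inflect differently (tisiwubtot, bezosutum), so the final letter is not what conditions the rule; the last vowel is.
"wesisut" has last vowel 'u'. The stems whose last vowel is 'u' (zosut → bezosutum, linezuv → belinezuvum) add be- … -um around the stem.
The other patterns: stems whose last vowel is 'o' add the prefix ti-; stems whose last vowel is 'a' repeat the first consonant+vowel as a prefix.
So wesisut → bewesisutum.

bewesisutum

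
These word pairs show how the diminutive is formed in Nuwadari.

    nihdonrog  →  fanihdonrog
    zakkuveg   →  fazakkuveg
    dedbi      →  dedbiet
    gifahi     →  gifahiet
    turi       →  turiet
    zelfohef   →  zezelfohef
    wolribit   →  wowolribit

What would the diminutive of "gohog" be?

fagohog

"gohog" ends in -g. The stems ending in -g (nihdonrog → fanihdonrog, zakkuveg → fazakkuveg) add the prefix fa-.
The other patterns: stems ending in -i add -et; stems ending in -f or -t repeat the first consonant+vowel as a prefix.
So gohog → fagohog.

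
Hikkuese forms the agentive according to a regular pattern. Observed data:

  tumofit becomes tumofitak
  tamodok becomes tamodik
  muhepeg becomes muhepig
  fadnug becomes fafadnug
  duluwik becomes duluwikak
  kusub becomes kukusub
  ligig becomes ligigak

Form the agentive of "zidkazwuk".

"zidkazwuk" has last vowel 'u'. The stems whose last vowel is 'u' (fadnug → fafadnug, kusub → kukusub) repeat the first consonant+vowel as a prefix.
So zidkazwuk → zizidkazwuk.

zizidkazwuk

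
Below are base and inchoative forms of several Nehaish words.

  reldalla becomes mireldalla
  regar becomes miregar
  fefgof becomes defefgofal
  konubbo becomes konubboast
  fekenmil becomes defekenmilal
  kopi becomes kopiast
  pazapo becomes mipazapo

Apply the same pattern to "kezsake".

konubbo and pazapo both end in -o yet inflect differently (konubboast, mipazapo), so the final letter is not what conditions the rule; the first letter is.
"kezsake" begins with k-. The stems beginning with k- (konubbo → konubboast, kopi → kopiast) add -ast.
The other patterns: stems beginning with f- add de- … -al around the stem; stems beginning with p- or r- add the prefix mi-.
So kezsake → kezsakeast.

kezsakeast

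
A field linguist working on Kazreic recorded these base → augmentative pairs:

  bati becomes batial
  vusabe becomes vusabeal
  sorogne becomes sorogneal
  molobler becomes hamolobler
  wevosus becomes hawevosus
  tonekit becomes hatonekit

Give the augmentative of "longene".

longeneal

vusabe and molobler both have last vowel 'e' yet inflect differently (vusabeal, hamolobler), so the last vowel is not what conditions the rule; whether the stem ends in a vowel or a consonant is.
"longene" ends in a vowel. The stems ending in a vowel (bati → batial, vusabe → vusabeal, sorogne → sorogneal) add -al.
The other pattern: stems ending in a consonant add the prefix ha-.
So longene → longeneal.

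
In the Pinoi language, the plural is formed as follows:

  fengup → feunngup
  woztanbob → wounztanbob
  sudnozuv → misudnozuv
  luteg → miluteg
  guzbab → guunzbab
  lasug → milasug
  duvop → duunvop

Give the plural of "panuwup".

paunnuwup

"panuwup" ends in -p. The stems ending in -p (fengup → feunngup, duvop → duunvop) insert -un- after the first vowel.
So panuwup → paunnuwup.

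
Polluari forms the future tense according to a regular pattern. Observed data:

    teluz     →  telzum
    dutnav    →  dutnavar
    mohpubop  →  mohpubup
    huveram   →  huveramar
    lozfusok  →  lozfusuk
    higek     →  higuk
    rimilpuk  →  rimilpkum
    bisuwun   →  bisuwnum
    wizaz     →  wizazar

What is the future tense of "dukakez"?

teluz and wizaz both end in -z yet inflect differently (telzum, wizazar), so the final letter is not what conditions the rule; the last vowel is.
"dukakez" has last vowel 'e'. The one such stem in the data (higek → higuk) changes the last vowel to 'u' (as do lozfusok, mohpubop), so the same rule applies.
The other patterns: stems whose last vowel is 'u' delete the last vowel and add -um; stems whose last vowel is 'a' add -ar.
So dukakez → dukakuz.

dukakuz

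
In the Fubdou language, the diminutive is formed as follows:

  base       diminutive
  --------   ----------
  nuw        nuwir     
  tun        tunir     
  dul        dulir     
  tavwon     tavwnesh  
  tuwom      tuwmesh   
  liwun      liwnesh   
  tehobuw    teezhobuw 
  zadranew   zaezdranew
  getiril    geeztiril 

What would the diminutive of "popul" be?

poplesh

"popul" has 2 vowels. The stems with 2 vowels (tavwon → tavwnesh, tuwom → tuwmesh, liwun → liwnesh) delete the last vowel and add -esh.
The other patterns: stems with 1 vowel add -ir; stems with 3 vowels insert -ez- after the first vowel.
So popul → poplesh.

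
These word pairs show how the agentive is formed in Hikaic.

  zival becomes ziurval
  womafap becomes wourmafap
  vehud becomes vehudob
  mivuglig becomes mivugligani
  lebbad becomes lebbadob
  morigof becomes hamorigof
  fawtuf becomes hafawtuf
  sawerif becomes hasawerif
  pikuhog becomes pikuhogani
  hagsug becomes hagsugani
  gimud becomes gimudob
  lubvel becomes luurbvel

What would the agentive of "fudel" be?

fuurdel

hagsug and fawtuf both have last vowel 'u' yet inflect differently (hagsugani, hafawtuf), so the last vowel is not what conditions the rule; the final letter is.
"fudel" ends in -l. The stems ending in -l (zival → ziurval, lubvel → luurbvel) insert -ur- after the first vowel.
The other patterns: stems ending in -g add -ani; stems ending in -f add the prefix ha-; stems ending in -d add -ob.
So fudel → fuurdel.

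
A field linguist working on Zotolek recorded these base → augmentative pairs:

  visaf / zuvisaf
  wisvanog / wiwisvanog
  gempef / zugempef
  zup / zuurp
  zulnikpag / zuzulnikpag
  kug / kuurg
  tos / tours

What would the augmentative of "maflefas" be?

"maflefas" has 3 vowels. The stems with 3 vowels (zulnikpag → zuzulnikpag, wisvanog → wiwisvanog) repeat the first consonant+vowel as a prefix.
So maflefas → mamaflefas.

mamaflefas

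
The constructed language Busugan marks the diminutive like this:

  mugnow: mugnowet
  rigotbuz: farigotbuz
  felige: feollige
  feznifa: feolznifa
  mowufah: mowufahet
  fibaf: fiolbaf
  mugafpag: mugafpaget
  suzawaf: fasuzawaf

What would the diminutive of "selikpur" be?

"selikpur" begins with s-. The one such stem in the data (suzawaf → fasuzawaf) adds the prefix fa-, so the same rule applies.
The other patterns: stems beginning with f- insert -ol- after the first vowel; stems beginning with m- add -et.
So selikpur → faselikpur.

faselikpur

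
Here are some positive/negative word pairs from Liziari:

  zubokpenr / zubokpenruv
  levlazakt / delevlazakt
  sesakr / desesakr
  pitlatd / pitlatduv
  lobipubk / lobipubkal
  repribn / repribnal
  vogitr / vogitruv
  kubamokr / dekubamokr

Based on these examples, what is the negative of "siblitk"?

vogitr and kubamokr both end in -r yet inflect differently (vogitruv, dekubamokr), so the final letter is not what conditions the rule; the second-to-last letter is.
"siblitk" has second-to-last letter 't'. The stems whose second-to-last letter is 't' (vogitr → vogitruv, pitlatd → pitlatduv) add -uv.
The other patterns: stems whose second-to-last letter is 'k' add the prefix de-; stems whose second-to-last letter is 'b' add -al.
So siblitk → siblitkuv.

siblitkuv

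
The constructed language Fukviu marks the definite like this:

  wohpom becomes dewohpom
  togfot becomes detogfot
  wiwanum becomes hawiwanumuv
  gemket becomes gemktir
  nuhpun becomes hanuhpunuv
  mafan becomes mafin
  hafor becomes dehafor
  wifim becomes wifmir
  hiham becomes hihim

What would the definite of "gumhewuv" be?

hagumhewuvuv

wiwanum and wifim both end in -m yet inflect differently (hawiwanumuv, wifmir), so the final letter is not what conditions the rule; the last vowel is.
"gumhewuv" has last vowel 'u'. The stems whose last vowel is 'u' (wiwanum → hawiwanumuv, nuhpun → hanuhpunuv) add ha- … -uv around the stem.
The other patterns: stems whose last vowel is 'e' or 'i' delete the last vowel and add -ir; stems whose last vowel is 'a' change the last vowel to 'i'; stems whose last vowel is 'o' add the prefix de-.
So gumhewuv → hagumhewuvuv.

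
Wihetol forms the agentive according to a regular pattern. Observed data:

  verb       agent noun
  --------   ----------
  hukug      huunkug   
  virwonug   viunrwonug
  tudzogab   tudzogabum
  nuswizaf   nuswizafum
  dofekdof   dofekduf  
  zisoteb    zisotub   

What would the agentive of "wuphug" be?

"wuphug" has last vowel 'u'. The stems whose last vowel is 'u' (hukug → huunkug, virwonug → viunrwonug) insert -un- after the first vowel.
So wuphug → wuunphug.

wuunphug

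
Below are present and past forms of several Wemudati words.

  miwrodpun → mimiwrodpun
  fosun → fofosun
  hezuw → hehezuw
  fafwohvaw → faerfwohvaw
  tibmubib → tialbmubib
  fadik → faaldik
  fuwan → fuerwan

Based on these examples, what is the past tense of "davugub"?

dadavugub

fuwan and fosun both end in -n yet inflect differently (fuerwan, fofosun), so the final letter is not what conditions the rule; the last vowel is.
"davugub" has last vowel 'u'. The stems whose last vowel is 'u' (fosun → fofosun, hezuw → hehezuw, miwrodpun → mimiwrodpun) repeat the first consonant+vowel as a prefix.
So davugub → dadavugub.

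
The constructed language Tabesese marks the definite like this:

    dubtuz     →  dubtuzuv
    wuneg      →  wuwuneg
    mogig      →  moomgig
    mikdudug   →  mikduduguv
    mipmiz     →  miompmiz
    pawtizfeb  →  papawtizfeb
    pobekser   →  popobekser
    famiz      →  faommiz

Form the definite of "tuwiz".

tuomwiz

wuneg and mogig both end in -g yet inflect differently (wuwuneg, moomgig), so the final letter is not what conditions the rule; the last vowel is.
"tuwiz" has last vowel 'i'. The stems whose last vowel is 'i' (famiz → faommiz, mipmiz → miompmiz, mogig → moomgig) insert -om- after the first vowel.
The other patterns: stems whose last vowel is 'e' repeat the first consonant+vowel as a prefix; stems whose last vowel is 'u' add -uv.
So tuwiz → tuomwiz.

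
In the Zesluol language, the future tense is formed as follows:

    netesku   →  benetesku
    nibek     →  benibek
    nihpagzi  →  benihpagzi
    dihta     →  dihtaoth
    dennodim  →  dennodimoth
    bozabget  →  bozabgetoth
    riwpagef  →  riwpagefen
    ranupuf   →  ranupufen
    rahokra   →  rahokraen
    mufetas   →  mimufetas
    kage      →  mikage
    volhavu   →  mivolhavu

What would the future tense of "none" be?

"none" begins with n-. The stems beginning with n- (netesku → benetesku, nibek → benibek, nihpagzi → benihpagzi) add the prefix be-.
The other patterns: stems beginning with b- or d- add -oth; stems beginning with r- add -en; stems beginning with k-, m- or v- add the prefix mi-.
So none → benone.

benone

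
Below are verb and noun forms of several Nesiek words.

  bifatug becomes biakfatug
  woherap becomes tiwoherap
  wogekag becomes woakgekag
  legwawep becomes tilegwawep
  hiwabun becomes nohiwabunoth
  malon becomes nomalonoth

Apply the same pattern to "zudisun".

wogekag and woherap both have last vowel 'a' yet inflect differently (woakgekag, tiwoherap), so the last vowel is not what conditions the rule; the final letter is.
"zudisun" ends in -n. The stems ending in -n (malon → nomalonoth, hiwabun → nohiwabunoth) add no- … -oth around the stem.
The other patterns: stems ending in -g insert -ak- after the first vowel; stems ending in -p add the prefix ti-.
So zudisun → nozudisunoth.

nozudisunoth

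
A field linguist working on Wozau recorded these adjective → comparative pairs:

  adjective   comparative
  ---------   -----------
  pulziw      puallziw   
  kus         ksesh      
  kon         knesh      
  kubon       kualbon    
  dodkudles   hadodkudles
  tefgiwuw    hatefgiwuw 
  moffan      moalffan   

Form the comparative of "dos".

dsesh

kon and kubon both end in -n yet inflect differently (knesh, kualbon), so the final letter is not what conditions the rule; the number of vowels is.
"dos" has 1 vowel. The stems with 1 vowel (kon → knesh, kus → ksesh) delete the last vowel and add -esh.
The other patterns: stems with 2 vowels insert -al- after the first vowel; stems with 3 vowels add the prefix ha-.
So dos → dsesh.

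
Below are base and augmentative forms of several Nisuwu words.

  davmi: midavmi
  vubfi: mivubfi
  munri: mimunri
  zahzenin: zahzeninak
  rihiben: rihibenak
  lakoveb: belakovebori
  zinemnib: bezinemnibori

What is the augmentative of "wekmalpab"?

davmi and zahzenin both have last vowel 'i' yet inflect differently (midavmi, zahzeninak), so the last vowel is not what conditions the rule; the final letter is.
"wekmalpab" ends in -b. The stems ending in -b (lakoveb → belakovebori, zinemnib → bezinemnibori) add be- … -ori around the stem.
So wekmalpab → bewekmalpabori.

bewekmalpabori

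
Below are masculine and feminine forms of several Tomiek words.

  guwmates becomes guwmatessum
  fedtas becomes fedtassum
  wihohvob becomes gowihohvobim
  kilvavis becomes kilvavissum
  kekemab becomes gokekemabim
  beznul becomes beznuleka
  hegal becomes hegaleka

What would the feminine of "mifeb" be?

kekemab and fedtas both have last vowel 'a' yet inflect differently (gokekemabim, fedtassum), so the last vowel is not what conditions the rule; the final letter is.
"mifeb" ends in -b. The stems ending in -b (kekemab → gokekemabim, wihohvob → gowihohvobim) add go- … -im around the stem.
So mifeb → gomifebim.

gomifebim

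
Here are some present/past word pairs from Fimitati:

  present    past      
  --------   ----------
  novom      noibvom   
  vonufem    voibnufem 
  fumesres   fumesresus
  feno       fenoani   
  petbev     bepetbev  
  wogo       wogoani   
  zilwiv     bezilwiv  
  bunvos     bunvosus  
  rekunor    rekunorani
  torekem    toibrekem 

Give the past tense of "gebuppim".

novom and bunvos both have last vowel 'o' yet inflect differently (noibvom, bunvosus), so the last vowel is not what conditions the rule; the final letter is.
"gebuppim" ends in -m. The stems ending in -m (torekem → toibrekem, novom → noibvom, vonufem → voibnufem) insert -ib- after the first vowel.
The other patterns: stems ending in -s add -us; stems ending in -v add the prefix be-; stems ending in -o or -r add -ani.
So gebuppim → geibbuppim.

geibbuppim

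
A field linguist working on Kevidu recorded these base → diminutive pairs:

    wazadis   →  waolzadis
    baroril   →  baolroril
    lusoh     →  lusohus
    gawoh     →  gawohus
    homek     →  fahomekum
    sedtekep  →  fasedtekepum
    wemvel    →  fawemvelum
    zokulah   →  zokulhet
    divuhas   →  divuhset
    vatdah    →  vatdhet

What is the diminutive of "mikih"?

baroril and wemvel both end in -l yet inflect differently (baolroril, fawemvelum), so the final letter is not what conditions the rule; the last vowel is.
"mikih" has last vowel 'i'. The stems whose last vowel is 'i' (wazadis → waolzadis, baroril → baolroril) insert -ol- after the first vowel.
The other patterns: stems whose last vowel is 'o' add -us; stems whose last vowel is 'e' add fa- … -um around the stem; stems whose last vowel is 'a' delete the last vowel and add -et.
So mikih → miolkih.

miolkih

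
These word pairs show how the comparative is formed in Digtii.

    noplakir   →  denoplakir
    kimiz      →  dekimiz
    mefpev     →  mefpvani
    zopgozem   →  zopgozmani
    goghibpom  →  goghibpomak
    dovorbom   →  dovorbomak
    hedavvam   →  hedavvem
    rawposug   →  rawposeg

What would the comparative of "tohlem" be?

tohlmani

zopgozem and goghibpom both end in -m yet inflect differently (zopgozmani, goghibpomak), so the final letter is not what conditions the rule; the last vowel is.
"tohlem" has last vowel 'e'. The stems whose last vowel is 'e' (mefpev → mefpvani, zopgozem → zopgozmani) delete the last vowel and add -ani.
So tohlem → tohlmani.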